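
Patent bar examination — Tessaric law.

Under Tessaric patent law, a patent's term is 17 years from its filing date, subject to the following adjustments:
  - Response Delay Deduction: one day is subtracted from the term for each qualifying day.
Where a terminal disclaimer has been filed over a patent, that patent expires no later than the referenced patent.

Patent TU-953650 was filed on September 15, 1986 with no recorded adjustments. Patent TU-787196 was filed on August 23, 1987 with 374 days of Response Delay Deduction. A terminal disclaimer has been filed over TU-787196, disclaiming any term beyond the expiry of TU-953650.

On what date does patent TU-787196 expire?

2003-08-15

Natural term of TU-787196:
  Base: filing + 17 years → 23 August 2004.
  Response Delay Deduction: −374 days → 15 August 2003.
Expiry of referenced patent TU-953650:
  Base: filing + 17 years → 15 September 2003.
Terminal disclaimer: TU-787196 expires on the earlier of 15 August 2003 and 15 September 2003.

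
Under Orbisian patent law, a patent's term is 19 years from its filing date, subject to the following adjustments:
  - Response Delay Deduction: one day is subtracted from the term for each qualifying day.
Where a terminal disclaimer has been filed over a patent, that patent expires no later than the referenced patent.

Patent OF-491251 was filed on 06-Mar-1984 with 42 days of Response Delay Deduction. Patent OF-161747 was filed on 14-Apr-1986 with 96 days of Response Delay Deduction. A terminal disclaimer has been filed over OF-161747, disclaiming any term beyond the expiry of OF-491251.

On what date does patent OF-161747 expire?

Natural term of OF-161747:
  Base: filing + 19 years → 14 April 2005.
  Response Delay Deduction: −96 days → 8 January 2005.
Expiry of referenced patent OF-491251:
  Base: filing + 19 years → 6 March 2003.
  Response Delay Deduction: −42 days → 23 January 2003.
Terminal disclaimer: OF-161747 expires on the earlier of 8 January 2005 and 23 January 2003.

2003-01-23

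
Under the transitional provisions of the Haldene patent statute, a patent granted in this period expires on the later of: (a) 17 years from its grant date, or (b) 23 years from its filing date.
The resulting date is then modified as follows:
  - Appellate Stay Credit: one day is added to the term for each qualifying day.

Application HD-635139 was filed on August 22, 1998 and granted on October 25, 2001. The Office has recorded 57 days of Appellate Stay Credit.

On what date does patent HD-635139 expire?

(a) grant + 17 years → 25 October 2018.
(b) filing + 23 years → 22 August 2021.
Later of the two: 22 August 2021.
Appellate Stay Credit: +57 days → 18 October 2021.

October 18, 2021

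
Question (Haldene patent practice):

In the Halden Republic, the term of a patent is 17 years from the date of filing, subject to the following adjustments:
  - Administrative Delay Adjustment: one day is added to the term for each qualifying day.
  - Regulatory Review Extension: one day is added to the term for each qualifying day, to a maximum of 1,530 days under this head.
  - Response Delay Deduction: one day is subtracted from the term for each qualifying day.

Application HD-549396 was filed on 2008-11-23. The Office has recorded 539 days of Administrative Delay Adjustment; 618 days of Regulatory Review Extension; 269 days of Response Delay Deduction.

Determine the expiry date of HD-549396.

Base term: filing date + 17 years → 23 November 2025.
Administrative Delay Adjustment: +539 days → 16 May 2027.
Regulatory Review Extension: 618 days (within the 1530-day cap) → +618 days → 23 January 2029.
Response Delay Deduction: −269 days → 29 April 2028.

April 29, 2028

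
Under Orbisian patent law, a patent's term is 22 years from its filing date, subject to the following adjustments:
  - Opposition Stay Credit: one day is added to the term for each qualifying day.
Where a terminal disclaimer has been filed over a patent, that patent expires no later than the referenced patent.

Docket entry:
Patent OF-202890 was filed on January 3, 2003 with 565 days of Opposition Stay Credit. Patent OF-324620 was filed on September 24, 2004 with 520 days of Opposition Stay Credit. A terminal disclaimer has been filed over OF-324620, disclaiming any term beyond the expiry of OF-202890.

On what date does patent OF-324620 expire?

Natural term of OF-324620:
  Base: filing + 22 years → 24 September 2026.
  Opposition Stay Credit: +520 days → 26 February 2028.
Expiry of referenced patent OF-202890:
  Base: filing + 22 years → 3 January 2025.
  Opposition Stay Credit: +565 days → 22 July 2026.
Terminal disclaimer: OF-324620 expires on the earlier of 26 February 2028 and 22 July 2026.

July 22, 2026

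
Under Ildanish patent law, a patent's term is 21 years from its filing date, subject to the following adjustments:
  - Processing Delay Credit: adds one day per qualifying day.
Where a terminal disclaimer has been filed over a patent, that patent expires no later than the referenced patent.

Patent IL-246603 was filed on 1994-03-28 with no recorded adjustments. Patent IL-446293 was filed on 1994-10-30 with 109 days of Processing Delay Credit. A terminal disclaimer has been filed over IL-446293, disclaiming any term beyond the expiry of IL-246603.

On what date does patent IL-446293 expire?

Natural term of IL-446293:
  Base: filing + 21 years → 30 October 2015.
  Processing Delay Credit: +109 days → 16 February 2016.
Expiry of referenced patent IL-246603:
  Base: filing + 21 years → 28 March 2015.
Terminal disclaimer: IL-446293 expires on the earlier of 16 February 2016 and 28 March 2015.

2015-03-28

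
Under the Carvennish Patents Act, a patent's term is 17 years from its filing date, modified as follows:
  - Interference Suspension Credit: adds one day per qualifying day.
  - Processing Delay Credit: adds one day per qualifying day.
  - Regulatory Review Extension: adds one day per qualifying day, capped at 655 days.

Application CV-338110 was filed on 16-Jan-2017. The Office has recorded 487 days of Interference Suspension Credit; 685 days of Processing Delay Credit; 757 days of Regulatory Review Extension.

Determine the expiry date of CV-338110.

Base term: filing date + 17 years → 16 January 2034.
Interference Suspension Credit: +487 days → 18 May 2035.
Processing Delay Credit: +685 days → 2 April 2037.
Regulatory Review Extension: 757 days claimed exceeds the 655-day cap, so +655 days → 17 January 2039.

2039-01-17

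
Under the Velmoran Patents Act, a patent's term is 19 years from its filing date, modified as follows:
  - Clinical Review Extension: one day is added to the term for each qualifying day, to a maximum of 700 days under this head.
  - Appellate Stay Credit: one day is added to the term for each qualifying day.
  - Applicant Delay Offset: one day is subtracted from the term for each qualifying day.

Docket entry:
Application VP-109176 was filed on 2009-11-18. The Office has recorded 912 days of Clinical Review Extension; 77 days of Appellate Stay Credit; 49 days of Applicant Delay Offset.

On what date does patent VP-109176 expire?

Base term: filing date + 19 years → 18 November 2028.
Clinical Review Extension: 912 days claimed exceeds the 700-day cap, so +700 days → 19 October 2030.
Appellate Stay Credit: +77 days → 4 January 2031.
Applicant Delay Offset: −49 days → 16 November 2030.

2030-11-16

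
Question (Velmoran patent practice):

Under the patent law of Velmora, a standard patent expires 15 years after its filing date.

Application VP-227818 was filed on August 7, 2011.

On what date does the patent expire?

August 7, 2026

Filing date + 15 years → 7 August 2026.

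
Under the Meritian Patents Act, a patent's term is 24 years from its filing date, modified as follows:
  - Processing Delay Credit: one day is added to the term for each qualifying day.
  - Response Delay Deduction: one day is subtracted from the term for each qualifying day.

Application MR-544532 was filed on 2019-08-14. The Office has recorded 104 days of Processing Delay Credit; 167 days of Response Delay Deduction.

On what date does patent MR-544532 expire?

2043-06-12

Base term: filing date + 24 years → 14 August 2043.
Processing Delay Credit: +104 days → 26 November 2043.
Response Delay Deduction: −167 days → 12 June 2043.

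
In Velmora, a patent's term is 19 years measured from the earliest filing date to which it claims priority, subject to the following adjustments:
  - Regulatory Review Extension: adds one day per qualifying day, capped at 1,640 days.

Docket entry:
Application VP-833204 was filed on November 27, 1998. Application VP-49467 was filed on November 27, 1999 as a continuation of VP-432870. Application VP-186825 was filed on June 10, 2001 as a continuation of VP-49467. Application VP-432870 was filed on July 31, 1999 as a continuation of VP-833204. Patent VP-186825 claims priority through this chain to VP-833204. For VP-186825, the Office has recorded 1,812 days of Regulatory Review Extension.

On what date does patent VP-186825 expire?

Earliest priority filing: 27 November 1998.
Base term: 27 November 1998 + 19 years → 27 November 2017.
Regulatory Review Extension: 1812 days claimed exceeds the 1640-day cap, so +1640 days → 25 May 2022.

2022-05-25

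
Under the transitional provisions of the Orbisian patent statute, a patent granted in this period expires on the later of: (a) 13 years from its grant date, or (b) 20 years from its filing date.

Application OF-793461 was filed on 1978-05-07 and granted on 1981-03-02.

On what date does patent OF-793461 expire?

1998-05-07

(a) grant + 13 years → 2 March 1994.
(b) filing + 20 years → 7 May 1998.
Later of the two: 7 May 1998.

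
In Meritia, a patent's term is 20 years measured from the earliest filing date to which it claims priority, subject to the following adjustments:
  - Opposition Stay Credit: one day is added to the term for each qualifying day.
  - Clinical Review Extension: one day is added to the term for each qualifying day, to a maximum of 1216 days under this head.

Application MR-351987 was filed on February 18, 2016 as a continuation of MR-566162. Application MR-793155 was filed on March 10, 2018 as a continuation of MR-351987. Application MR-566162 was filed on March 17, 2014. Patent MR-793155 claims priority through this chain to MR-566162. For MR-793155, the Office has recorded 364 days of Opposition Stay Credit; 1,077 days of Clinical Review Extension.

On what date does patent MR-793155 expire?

February 25, 2038

Earliest priority filing: 17 March 2014.
Base term: 17 March 2014 + 20 years → 17 March 2034.
Opposition Stay Credit: +364 days → 16 March 2035.
Clinical Review Extension: 1077 days (within the 1216-day cap) → +1077 days → 25 February 2038.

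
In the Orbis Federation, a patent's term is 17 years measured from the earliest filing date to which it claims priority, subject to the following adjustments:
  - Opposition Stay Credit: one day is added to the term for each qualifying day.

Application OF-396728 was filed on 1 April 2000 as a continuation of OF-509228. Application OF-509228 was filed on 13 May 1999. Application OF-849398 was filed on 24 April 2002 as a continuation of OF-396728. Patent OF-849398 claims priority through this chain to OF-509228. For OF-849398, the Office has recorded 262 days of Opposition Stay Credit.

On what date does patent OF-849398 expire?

2017-01-30

Earliest priority filing: 13 May 1999.
Base term: 13 May 1999 + 17 years → 13 May 2016.
Opposition Stay Credit: +262 days → 30 January 2017.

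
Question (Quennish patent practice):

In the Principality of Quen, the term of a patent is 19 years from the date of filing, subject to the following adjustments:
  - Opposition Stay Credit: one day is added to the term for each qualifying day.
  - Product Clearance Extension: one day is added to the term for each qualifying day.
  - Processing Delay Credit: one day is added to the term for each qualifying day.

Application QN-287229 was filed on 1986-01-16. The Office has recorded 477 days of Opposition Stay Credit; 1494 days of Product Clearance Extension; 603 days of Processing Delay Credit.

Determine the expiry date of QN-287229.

February 3, 2012

Base term: filing date + 19 years → 16 January 2005.
Opposition Stay Credit: +477 days → 8 May 2006.
Product Clearance Extension: +1494 days → 10 June 2010.
Processing Delay Credit: +603 days → 3 February 2012.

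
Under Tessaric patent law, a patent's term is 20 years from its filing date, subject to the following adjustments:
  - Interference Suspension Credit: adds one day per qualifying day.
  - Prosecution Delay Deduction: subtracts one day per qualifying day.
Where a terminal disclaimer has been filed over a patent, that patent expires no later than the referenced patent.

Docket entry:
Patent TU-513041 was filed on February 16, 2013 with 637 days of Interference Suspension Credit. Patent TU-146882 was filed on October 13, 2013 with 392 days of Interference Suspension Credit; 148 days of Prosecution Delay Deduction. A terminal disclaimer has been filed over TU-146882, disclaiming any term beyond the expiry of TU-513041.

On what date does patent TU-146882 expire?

June 14, 2034

Natural term of TU-146882:
  Base: filing + 20 years → 13 October 2033.
  Interference Suspension Credit: +392 days → 9 November 2034.
  Prosecution Delay Deduction: −148 days → 14 June 2034.
Expiry of referenced patent TU-513041:
  Base: filing + 20 years → 16 February 2033.
  Interference Suspension Credit: +637 days → 15 November 2034.
Terminal disclaimer: TU-146882 expires on the earlier of 14 June 2034 and 15 November 2034.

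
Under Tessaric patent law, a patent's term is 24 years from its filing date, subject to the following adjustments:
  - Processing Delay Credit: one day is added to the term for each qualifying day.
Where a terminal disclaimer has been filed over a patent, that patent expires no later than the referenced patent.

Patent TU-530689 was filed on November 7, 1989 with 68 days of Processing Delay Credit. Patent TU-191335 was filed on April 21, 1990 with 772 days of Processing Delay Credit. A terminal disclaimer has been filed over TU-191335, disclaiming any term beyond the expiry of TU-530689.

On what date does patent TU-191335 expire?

January 14, 2014

Natural term of TU-191335:
  Base: filing + 24 years → 21 April 2014.
  Processing Delay Credit: +772 days → 1 June 2016.
Expiry of referenced patent TU-530689:
  Base: filing + 24 years → 7 November 2013.
  Processing Delay Credit: +68 days → 14 January 2014.
Terminal disclaimer: TU-191335 expires on the earlier of 1 June 2016 and 14 January 2014.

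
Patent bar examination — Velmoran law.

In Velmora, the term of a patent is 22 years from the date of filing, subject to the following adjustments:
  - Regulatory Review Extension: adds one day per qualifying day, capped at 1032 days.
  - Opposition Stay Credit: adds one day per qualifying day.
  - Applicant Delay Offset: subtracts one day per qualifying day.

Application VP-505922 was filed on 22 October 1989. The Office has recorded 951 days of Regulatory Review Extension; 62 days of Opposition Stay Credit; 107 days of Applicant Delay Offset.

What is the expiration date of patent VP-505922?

Base term: filing date + 22 years → 22 October 2011.
Regulatory Review Extension: 951 days (within the 1032-day cap) → +951 days → 30 May 2014.
Opposition Stay Credit: +62 days → 31 July 2014.
Applicant Delay Offset: −107 days → 15 April 2014.

April 15, 2014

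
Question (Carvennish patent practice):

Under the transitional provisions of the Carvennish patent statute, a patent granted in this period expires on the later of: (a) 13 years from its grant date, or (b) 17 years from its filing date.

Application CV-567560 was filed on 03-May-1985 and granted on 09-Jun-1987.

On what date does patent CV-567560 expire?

(a) grant + 13 years → 9 June 2000.
(b) filing + 17 years → 3 May 2002.
Later of the two: 3 May 2002.

2002-05-03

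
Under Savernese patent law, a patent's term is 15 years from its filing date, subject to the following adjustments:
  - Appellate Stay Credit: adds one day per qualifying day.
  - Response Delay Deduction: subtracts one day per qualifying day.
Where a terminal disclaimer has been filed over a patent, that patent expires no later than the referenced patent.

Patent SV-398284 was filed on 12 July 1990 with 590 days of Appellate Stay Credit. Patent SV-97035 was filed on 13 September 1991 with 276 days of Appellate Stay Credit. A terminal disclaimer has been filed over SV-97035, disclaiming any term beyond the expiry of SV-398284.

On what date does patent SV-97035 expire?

Natural term of SV-97035:
  Base: filing + 15 years → 13 September 2006.
  Appellate Stay Credit: +276 days → 16 June 2007.
Expiry of referenced patent SV-398284:
  Base: filing + 15 years → 12 July 2005.
  Appellate Stay Credit: +590 days → 22 February 2007.
Terminal disclaimer: SV-97035 expires on the earlier of 16 June 2007 and 22 February 2007.

February 22, 2007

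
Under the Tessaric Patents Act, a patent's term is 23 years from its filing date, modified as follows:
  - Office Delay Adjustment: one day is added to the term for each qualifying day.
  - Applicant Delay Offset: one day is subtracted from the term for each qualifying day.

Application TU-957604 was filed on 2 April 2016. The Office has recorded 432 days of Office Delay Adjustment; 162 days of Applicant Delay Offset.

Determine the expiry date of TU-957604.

Base term: filing date + 23 years → 2 April 2039.
Office Delay Adjustment: +432 days → 7 June 2040.
Applicant Delay Offset: −162 days → 28 December 2039.

2039-12-28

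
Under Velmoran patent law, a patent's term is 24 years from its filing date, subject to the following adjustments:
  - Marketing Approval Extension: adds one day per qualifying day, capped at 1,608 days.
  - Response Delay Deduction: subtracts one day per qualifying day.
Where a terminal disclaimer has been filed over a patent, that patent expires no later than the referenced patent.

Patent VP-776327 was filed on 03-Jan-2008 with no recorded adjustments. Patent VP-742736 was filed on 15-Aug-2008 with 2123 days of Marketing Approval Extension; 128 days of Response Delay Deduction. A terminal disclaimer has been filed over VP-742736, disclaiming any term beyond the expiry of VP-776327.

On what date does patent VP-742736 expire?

Natural term of VP-742736:
  Base: filing + 24 years → 15 August 2032.
  Marketing Approval Extension: 2123 days claimed exceeds the 1608-day cap, so +1608 days → 9 January 2037.
  Response Delay Deduction: −128 days → 3 September 2036.
Expiry of referenced patent VP-776327:
  Base: filing + 24 years → 3 January 2032.
Terminal disclaimer: VP-742736 expires on the earlier of 3 September 2036 and 3 January 2032.

2032-01-03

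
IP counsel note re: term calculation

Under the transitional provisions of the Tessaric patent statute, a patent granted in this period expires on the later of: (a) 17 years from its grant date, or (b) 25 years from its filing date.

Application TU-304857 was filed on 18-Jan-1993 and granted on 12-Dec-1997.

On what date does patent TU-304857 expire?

(a) grant + 17 years → 12 December 2014.
(b) filing + 25 years → 18 January 2018.
Later of the two: 18 January 2018.

January 18, 2018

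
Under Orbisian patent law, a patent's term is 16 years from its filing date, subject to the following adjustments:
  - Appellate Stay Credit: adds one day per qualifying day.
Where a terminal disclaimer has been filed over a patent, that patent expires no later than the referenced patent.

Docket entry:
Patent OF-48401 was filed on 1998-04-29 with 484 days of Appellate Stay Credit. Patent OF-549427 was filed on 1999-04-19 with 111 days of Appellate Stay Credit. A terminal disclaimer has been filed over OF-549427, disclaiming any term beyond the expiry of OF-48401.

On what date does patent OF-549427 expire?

Natural term of OF-549427:
  Base: filing + 16 years → 19 April 2015.
  Appellate Stay Credit: +111 days → 8 August 2015.
Expiry of referenced patent OF-48401:
  Base: filing + 16 years → 29 April 2014.
  Appellate Stay Credit: +484 days → 26 August 2015.
Terminal disclaimer: OF-549427 expires on the earlier of 8 August 2015 and 26 August 2015.

August 8, 2015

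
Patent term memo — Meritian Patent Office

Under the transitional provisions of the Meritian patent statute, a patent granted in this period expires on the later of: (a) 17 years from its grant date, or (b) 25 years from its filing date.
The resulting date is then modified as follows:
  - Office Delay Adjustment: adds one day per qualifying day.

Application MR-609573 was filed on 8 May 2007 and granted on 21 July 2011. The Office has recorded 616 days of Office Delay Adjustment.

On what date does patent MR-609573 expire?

(a) grant + 17 years → 21 July 2028.
(b) filing + 25 years → 8 May 2032.
Later of the two: 8 May 2032.
Office Delay Adjustment: +616 days → 14 January 2034.

January 14, 2034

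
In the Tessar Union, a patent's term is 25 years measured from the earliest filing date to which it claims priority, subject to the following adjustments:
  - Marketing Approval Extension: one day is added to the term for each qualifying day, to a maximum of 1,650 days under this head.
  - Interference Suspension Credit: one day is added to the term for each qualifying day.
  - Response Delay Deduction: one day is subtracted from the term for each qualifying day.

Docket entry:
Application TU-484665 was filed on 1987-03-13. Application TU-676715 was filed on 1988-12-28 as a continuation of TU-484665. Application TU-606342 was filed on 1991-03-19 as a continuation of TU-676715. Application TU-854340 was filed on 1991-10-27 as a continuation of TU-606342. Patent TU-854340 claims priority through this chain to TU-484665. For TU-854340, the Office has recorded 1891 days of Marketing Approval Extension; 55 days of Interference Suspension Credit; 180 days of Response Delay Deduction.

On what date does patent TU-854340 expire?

2016-05-16

Earliest priority filing: 13 March 1987.
Base term: 13 March 1987 + 25 years → 13 March 2012.
Marketing Approval Extension: 1891 days claimed exceeds the 1650-day cap, so +1650 days → 18 September 2016.
Interference Suspension Credit: +55 days → 12 November 2016.
Response Delay Deduction: −180 days → 16 May 2016.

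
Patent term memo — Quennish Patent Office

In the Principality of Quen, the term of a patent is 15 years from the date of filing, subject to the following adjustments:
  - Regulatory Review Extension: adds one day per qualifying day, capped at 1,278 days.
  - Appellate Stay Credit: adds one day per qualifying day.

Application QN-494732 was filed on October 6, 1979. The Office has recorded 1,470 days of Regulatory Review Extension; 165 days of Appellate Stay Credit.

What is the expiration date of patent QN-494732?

Base term: filing date + 15 years → 6 October 1994.
Regulatory Review Extension: 1470 days claimed exceeds the 1278-day cap, so +1278 days → 6 April 1998.
Appellate Stay Credit: +165 days → 18 September 1998.

1998-09-18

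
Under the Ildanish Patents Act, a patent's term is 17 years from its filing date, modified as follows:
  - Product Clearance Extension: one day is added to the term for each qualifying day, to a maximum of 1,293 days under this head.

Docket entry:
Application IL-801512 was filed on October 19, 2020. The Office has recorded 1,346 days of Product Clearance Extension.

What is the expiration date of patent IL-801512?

2041-05-04

Base term: filing date + 17 years → 19 October 2037.
Product Clearance Extension: 1346 days claimed exceeds the 1293-day cap, so +1293 days → 4 May 2041.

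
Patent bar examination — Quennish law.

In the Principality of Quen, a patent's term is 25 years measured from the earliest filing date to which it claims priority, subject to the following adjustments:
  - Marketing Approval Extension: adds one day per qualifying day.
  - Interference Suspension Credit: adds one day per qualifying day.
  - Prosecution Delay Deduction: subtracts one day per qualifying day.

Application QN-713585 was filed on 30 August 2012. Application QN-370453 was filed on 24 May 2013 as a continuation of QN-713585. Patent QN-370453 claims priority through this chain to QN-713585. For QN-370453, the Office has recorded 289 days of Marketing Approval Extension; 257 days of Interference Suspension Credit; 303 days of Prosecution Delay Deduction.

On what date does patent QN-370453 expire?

2038-04-30

Earliest priority filing: 30 August 2012.
Base term: 30 August 2012 + 25 years → 30 August 2037.
Marketing Approval Extension: +289 days → 15 June 2038.
Interference Suspension Credit: +257 days → 27 February 2039.
Prosecution Delay Deduction: −303 days → 30 April 2038.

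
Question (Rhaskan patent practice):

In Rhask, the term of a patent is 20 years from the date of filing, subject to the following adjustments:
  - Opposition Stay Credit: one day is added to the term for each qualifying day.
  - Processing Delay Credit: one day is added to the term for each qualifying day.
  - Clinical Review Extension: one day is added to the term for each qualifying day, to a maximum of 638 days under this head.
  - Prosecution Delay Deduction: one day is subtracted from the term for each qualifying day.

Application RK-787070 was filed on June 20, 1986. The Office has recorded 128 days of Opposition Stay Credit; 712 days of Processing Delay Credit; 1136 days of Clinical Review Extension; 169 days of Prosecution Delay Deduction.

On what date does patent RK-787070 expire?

Base term: filing date + 20 years → 20 June 2006.
Opposition Stay Credit: +128 days → 26 October 2006.
Processing Delay Credit: +712 days → 7 October 2008.
Clinical Review Extension: 1136 days claimed exceeds the 638-day cap, so +638 days → 7 July 2010.
Prosecution Delay Deduction: −169 days → 19 January 2010.

January 19, 2010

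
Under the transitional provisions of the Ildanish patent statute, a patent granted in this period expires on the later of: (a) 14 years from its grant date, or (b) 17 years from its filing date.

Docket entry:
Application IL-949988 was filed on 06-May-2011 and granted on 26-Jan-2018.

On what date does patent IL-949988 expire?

January 26, 2032

(a) grant + 14 years → 26 January 2032.
(b) filing + 17 years → 6 May 2028.
Later of the two: 26 January 2032.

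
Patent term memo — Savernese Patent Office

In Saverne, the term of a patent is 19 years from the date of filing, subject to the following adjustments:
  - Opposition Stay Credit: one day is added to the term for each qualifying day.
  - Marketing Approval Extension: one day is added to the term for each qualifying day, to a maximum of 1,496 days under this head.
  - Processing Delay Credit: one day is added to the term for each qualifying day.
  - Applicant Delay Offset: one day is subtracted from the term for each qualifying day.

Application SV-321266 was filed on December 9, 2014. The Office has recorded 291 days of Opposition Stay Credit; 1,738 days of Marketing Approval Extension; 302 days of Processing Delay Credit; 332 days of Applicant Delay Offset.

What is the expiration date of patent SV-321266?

Base term: filing date + 19 years → 9 December 2033.
Opposition Stay Credit: +291 days → 26 September 2034.
Marketing Approval Extension: 1738 days claimed exceeds the 1496-day cap, so +1496 days → 31 October 2038.
Processing Delay Credit: +302 days → 29 August 2039.
Applicant Delay Offset: −332 days → 1 October 2038.

2038-10-01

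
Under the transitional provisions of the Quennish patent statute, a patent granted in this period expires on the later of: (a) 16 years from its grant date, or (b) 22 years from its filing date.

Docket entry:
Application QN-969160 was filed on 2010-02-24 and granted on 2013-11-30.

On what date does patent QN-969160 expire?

(a) grant + 16 years → 30 November 2029.
(b) filing + 22 years → 24 February 2032.
Later of the two: 24 February 2032.

February 24, 2032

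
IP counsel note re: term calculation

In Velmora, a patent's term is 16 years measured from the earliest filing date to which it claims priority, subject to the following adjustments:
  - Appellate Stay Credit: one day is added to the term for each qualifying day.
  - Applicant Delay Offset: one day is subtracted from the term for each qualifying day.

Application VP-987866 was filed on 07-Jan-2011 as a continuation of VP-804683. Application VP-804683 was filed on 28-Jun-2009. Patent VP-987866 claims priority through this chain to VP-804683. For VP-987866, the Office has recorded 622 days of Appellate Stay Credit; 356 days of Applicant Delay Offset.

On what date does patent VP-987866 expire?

Earliest priority filing: 28 June 2009.
Base term: 28 June 2009 + 16 years → 28 June 2025.
Appellate Stay Credit: +622 days → 12 March 2027.
Applicant Delay Offset: −356 days → 21 March 2026.

March 21, 2026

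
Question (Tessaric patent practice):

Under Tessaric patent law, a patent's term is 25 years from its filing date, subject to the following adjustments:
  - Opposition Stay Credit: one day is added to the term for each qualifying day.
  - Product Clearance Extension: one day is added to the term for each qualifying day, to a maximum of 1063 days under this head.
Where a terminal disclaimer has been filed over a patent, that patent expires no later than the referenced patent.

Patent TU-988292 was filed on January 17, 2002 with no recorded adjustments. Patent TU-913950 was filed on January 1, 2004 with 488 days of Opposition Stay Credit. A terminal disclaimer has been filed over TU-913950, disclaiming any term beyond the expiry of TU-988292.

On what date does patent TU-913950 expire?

Natural term of TU-913950:
  Base: filing + 25 years → 1 January 2029.
  Opposition Stay Credit: +488 days → 4 May 2030.
Expiry of referenced patent TU-988292:
  Base: filing + 25 years → 17 January 2027.
Terminal disclaimer: TU-913950 expires on the earlier of 4 May 2030 and 17 January 2027.

January 17, 2027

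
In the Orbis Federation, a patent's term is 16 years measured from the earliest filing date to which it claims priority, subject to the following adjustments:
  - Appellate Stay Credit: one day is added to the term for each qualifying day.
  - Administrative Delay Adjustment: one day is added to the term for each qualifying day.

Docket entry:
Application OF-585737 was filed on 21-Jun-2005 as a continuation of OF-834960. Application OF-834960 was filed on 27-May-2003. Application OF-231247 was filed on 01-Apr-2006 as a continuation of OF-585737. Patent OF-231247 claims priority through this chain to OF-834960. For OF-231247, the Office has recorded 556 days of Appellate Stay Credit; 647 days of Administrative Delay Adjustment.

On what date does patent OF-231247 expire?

Earliest priority filing: 27 May 2003.
Base term: 27 May 2003 + 16 years → 27 May 2019.
Appellate Stay Credit: +556 days → 3 December 2020.
Administrative Delay Adjustment: +647 days → 11 September 2022.

September 11, 2022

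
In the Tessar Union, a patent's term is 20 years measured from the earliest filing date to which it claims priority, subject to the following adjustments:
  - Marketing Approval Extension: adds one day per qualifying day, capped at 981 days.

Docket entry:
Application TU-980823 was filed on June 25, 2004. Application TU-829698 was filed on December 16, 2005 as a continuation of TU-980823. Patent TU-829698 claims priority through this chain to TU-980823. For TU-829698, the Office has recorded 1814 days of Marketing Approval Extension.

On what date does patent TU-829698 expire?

2027-03-03

Earliest priority filing: 25 June 2004.
Base term: 25 June 2004 + 20 years → 25 June 2024.
Marketing Approval Extension: 1814 days claimed exceeds the 981-day cap, so +981 days → 3 March 2027.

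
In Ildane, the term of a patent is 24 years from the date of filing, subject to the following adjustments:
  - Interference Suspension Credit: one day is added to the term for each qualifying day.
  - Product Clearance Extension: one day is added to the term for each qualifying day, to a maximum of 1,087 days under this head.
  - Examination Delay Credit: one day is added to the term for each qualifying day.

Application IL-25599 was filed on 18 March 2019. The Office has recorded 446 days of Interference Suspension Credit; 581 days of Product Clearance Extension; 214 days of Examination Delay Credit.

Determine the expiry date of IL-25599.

Base term: filing date + 24 years → 18 March 2043.
Interference Suspension Credit: +446 days → 6 June 2044.
Product Clearance Extension: 581 days (within the 1087-day cap) → +581 days → 8 January 2046.
Examination Delay Credit: +214 days → 10 August 2046.

2046-08-10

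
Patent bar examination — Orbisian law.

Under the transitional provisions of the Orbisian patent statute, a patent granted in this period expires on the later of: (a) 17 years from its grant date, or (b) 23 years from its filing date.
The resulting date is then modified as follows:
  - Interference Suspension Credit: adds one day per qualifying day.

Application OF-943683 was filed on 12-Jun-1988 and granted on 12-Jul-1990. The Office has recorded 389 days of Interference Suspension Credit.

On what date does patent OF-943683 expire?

(a) grant + 17 years → 12 July 2007.
(b) filing + 23 years → 12 June 2011.
Later of the two: 12 June 2011.
Interference Suspension Credit: +389 days → 5 July 2012.

July 5, 2012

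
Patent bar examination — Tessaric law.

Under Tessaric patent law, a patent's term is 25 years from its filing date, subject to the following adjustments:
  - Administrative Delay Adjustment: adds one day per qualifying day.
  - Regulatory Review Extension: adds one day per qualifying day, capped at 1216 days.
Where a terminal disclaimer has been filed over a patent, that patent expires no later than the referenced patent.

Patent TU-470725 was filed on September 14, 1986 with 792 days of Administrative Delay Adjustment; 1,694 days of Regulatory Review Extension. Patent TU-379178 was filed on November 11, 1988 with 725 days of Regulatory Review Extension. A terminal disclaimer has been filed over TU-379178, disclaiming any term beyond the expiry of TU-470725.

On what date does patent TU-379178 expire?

Natural term of TU-379178:
  Base: filing + 25 years → 11 November 2013.
  Regulatory Review Extension: 725 days (within the 1216-day cap) → +725 days → 6 November 2015.
Expiry of referenced patent TU-470725:
  Base: filing + 25 years → 14 September 2011.
  Administrative Delay Adjustment: +792 days → 14 November 2013.
  Regulatory Review Extension: 1694 days claimed exceeds the 1216-day cap, so +1216 days → 14 March 2017.
Terminal disclaimer: TU-379178 expires on the earlier of 6 November 2015 and 14 March 2017.

November 6, 2015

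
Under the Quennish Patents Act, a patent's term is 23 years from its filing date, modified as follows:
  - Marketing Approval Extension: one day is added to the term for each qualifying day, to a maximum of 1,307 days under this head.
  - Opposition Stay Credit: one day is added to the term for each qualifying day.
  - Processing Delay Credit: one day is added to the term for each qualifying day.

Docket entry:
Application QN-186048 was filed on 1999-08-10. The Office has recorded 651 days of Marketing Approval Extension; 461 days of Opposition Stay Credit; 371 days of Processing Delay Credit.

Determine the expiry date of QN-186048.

Base term: filing date + 23 years → 10 August 2022.
Marketing Approval Extension: 651 days (within the 1307-day cap) → +651 days → 22 May 2024.
Opposition Stay Credit: +461 days → 26 August 2025.
Processing Delay Credit: +371 days → 1 September 2026.

September 1, 2026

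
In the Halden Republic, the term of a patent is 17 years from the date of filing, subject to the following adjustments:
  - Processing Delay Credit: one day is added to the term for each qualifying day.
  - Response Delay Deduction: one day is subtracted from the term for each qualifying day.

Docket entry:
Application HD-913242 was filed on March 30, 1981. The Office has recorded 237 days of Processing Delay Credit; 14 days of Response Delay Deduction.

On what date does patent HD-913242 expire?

Base term: filing date + 17 years → 30 March 1998.
Processing Delay Credit: +237 days → 22 November 1998.
Response Delay Deduction: −14 days → 8 November 1998.

1998-11-08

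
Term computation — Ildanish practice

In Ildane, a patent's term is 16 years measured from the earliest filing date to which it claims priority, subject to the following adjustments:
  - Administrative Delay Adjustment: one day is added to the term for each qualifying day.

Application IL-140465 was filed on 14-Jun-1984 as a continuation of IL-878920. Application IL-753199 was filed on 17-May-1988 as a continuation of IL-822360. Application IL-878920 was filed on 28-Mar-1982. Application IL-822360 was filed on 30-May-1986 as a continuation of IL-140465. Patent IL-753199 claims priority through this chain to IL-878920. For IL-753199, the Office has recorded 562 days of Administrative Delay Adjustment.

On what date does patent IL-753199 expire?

Earliest priority filing: 28 March 1982.
Base term: 28 March 1982 + 16 years → 28 March 1998.
Administrative Delay Adjustment: +562 days → 11 October 1999.

October 11, 1999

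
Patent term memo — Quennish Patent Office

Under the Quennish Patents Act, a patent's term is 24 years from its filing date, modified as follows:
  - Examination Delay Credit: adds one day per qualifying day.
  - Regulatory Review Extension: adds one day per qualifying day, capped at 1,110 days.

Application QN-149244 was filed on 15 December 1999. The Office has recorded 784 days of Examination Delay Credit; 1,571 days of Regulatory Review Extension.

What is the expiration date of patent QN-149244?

Base term: filing date + 24 years → 15 December 2023.
Examination Delay Credit: +784 days → 6 February 2026.
Regulatory Review Extension: 1571 days claimed exceeds the 1110-day cap, so +1110 days → 20 February 2029.

2029-02-20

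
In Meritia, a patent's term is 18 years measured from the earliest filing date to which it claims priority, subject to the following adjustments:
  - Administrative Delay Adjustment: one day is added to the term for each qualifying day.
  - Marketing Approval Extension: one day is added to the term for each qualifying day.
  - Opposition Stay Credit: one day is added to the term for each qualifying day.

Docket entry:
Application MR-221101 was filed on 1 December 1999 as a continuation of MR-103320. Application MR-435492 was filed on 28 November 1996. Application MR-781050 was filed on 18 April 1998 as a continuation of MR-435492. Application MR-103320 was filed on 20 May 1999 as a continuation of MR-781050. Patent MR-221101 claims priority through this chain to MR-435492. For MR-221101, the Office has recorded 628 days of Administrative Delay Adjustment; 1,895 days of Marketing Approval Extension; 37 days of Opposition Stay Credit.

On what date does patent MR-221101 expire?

Earliest priority filing: 28 November 1996.
Base term: 28 November 1996 + 18 years → 28 November 2014.
Administrative Delay Adjustment: +628 days → 17 August 2016.
Marketing Approval Extension: +1895 days → 25 October 2021.
Opposition Stay Credit: +37 days → 1 December 2021.

2021-12-01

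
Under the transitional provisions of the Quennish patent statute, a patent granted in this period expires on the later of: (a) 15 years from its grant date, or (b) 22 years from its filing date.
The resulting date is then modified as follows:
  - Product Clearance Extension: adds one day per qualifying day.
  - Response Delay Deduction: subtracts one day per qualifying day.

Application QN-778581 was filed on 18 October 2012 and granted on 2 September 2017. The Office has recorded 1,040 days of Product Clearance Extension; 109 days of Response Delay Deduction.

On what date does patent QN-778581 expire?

(a) grant + 15 years → 2 September 2032.
(b) filing + 22 years → 18 October 2034.
Later of the two: 18 October 2034.
Product Clearance Extension: +1040 days → 23 August 2037.
Response Delay Deduction: −109 days → 6 May 2037.

May 6, 2037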